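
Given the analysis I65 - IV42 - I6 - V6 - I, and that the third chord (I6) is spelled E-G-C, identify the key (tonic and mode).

C major

I6 is given as E-G-C — a major triad with root C.
If C is scale degree 1 and the mode makes that degree carry a major triad, the tonic is C and the mode is major.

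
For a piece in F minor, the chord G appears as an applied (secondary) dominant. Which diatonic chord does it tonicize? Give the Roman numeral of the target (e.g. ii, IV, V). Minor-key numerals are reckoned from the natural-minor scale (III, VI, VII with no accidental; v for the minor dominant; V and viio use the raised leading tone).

V

The chord is a major triad on G.
A dominant resolves down a perfect fifth: G → C. In F minor, C is scale degree 5, i.e. V.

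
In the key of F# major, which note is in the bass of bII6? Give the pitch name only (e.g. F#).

B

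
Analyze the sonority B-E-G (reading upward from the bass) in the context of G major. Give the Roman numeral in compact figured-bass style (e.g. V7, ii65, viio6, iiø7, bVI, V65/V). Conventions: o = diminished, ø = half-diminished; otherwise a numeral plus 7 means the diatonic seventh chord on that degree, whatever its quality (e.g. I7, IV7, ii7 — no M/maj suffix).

vi64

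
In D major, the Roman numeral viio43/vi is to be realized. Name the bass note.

E

The applied chord viio43/vi is rooted on A#: A#-C#-E-G.
The figure 43 means second inversion — the fifth is in the bass.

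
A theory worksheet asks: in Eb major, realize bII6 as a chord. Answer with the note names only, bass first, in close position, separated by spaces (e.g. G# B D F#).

Ab Cb Fb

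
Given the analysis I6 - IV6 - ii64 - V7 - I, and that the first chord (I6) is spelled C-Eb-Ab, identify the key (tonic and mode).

Ab major

The anchor chord is a major triad on Ab, labeled I6.
If Ab is scale degree 1 and the mode makes that degree carry a major triad, the tonic is Ab and the mode is major.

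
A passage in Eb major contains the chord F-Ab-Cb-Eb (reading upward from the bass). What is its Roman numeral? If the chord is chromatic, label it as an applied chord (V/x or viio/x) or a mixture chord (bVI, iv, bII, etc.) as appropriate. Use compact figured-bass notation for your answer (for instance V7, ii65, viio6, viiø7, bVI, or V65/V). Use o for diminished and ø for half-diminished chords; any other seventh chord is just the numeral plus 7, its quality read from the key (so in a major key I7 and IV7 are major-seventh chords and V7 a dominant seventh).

iiø7

Stacked in thirds the chord is F-Ab-Cb-Eb: a half-diminished seventh chord on F.
F is the second degree of Eb major. This is the half-diminished supertonic seventh, borrowed from the parallel minor.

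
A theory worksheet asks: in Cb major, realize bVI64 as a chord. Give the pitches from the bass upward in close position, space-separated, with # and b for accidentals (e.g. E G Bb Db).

Ebb Abb Cb

bVI64 is a major triad on the lowered sixth degree, borrowed from the parallel minor. In Cb major that root is Abb.
So the chord is Abb-Cb-Ebb, a major triad.
With the 64 figure the chord is in second inversion; from the bass Ebb upward in close position it reads Ebb-Abb-Cb.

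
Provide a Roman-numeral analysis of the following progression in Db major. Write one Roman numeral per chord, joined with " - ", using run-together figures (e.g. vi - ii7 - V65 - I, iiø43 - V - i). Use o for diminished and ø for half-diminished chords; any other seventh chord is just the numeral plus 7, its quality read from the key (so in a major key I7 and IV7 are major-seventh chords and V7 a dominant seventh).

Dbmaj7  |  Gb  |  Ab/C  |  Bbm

I7 - IV - V6 - vi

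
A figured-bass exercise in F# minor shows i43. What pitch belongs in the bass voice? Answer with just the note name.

C#

i in F# minor has root F#; the chord is F#-A-C#-E.
The figure 43 means second inversion — the fifth is in the bass.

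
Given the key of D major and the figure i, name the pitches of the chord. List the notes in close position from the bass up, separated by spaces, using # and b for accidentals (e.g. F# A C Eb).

D F A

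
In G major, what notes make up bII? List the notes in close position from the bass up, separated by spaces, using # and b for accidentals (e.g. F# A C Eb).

bII is the Neapolitan chord — a major triad on the lowered second degree. In G major that root is Ab.
So the chord is Ab-C-Eb, a major triad.

Ab C Eb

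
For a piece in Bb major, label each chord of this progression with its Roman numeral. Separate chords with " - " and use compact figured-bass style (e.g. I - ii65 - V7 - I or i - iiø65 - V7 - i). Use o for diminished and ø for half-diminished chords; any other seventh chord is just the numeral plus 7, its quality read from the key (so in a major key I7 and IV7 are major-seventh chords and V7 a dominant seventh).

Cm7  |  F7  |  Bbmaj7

ii7 - V7 - I7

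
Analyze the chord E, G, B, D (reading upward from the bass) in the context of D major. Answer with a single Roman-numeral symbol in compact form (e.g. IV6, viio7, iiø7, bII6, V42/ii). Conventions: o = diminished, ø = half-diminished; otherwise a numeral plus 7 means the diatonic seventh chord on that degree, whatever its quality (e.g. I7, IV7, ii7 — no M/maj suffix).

ii7

The pitches E-G-B-D form a minor seventh chord rooted on E.
In D major, E is the supertonic; the diatonic minor seventh chord there is ii7.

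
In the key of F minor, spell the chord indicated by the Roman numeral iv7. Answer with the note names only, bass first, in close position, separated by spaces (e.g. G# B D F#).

Bb Db F Ab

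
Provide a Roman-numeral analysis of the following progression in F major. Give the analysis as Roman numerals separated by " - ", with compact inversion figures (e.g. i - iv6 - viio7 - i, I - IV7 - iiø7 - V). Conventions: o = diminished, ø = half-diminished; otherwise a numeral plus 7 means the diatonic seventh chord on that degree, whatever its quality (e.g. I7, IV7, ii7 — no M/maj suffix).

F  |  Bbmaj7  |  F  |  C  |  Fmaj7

I - IV7 - I - V - I7

F: major triad on F = scale degree 1 → I.
Bbmaj7: root Bb is the subdominant; major seventh chord there is IV7.
F: root F is the tonic; major triad there is I.
C: root C is the dominant; major triad there is V.
Fmaj7: major seventh chord on F = scale degree 1 → I7.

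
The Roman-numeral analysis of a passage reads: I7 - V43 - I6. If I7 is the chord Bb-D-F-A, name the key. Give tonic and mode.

Bb major

The anchor chord is a major seventh chord on Bb, labeled I7.
If Bb is scale degree 1 and the mode makes that degree carry a major seventh chord, the tonic is Bb and the mode is major.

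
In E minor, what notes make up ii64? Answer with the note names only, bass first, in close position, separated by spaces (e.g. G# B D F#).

Scale degree 2 in E minor is F#; here the chord built on it is altered to a minor triad. ii64 is the minor supertonic, borrowed from the parallel major (the Dorian ii).
So the chord is F#-A-C#.
The figured bass 64 indicates second inversion, placing the fifth (C#) in the bass: C#-F#-A.

C# F# A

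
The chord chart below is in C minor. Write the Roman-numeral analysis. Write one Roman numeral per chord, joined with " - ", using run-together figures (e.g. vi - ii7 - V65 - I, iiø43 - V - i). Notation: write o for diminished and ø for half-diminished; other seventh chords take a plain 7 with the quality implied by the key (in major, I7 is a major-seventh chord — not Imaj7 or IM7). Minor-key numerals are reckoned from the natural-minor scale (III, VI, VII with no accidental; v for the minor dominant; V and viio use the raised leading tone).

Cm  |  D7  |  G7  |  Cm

Cm has root C, degree 1 in C minor, so i.
D7 is the secondary dominant of V (dominant seventh chord on D): V7/V.
G7: root G is the dominant; dominant seventh chord there is V7.
Cm: minor triad on C = scale degree 1 → i.

i - V7/V - V7 - i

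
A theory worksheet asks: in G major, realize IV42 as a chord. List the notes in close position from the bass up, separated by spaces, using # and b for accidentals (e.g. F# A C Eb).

In G major, the fourth degree is C, and the diatonic chord built there is a major seventh chord.
Stacking thirds from C gives C-E-G-B.
The figured bass 42 indicates third inversion, placing the seventh (B) in the bass: B-C-E-G.

B C E G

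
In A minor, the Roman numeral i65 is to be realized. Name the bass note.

C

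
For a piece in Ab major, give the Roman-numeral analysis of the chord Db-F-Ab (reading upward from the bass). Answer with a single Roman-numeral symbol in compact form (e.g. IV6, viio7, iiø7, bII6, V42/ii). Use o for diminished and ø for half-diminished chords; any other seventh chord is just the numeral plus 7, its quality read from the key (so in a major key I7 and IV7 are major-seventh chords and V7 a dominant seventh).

IV

Stacked in thirds the chord is Db-F-Ab: a major triad on Db.
Db is scale degree 4 in Ab major, and a major triad on that degree is written IV.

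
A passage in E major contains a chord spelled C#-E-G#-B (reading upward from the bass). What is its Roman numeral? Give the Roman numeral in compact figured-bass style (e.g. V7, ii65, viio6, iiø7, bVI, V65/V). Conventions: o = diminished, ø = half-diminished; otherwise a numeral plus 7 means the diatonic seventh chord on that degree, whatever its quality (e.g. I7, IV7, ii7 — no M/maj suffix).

vi7

Stacked in thirds the chord is C#-E-G#-B: a minor seventh chord on C#.
In E major, C# is the submediant; the diatonic minor seventh chord there is vi7.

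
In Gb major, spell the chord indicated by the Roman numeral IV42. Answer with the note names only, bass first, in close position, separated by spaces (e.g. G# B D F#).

Bb Cb Eb Gb

The numeral's case and figure indicate a major seventh chord. In Gb major its root, the fourth degree, is Cb.
Stacking thirds from Cb gives Cb-Eb-Gb-Bb.
The figured bass 42 indicates third inversion, placing the seventh (Bb) in the bass: Bb-Cb-Eb-Gb.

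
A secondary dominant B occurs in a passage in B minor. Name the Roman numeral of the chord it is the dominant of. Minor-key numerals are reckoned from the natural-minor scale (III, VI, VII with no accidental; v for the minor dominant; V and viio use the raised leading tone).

iv

The chord is a major triad on B.
A dominant resolves down a perfect fifth: B → E. In B minor, E is scale degree 4, i.e. iv.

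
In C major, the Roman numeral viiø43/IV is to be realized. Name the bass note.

The applied chord viiø43/IV is rooted on E: E-G-Bb-D.
The figure 43 means second inversion — the fifth is in the bass.

Bb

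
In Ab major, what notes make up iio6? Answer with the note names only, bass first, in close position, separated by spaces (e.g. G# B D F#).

Db Fb Bb

iio6 is the diminished supertonic triad, borrowed from the parallel minor. In Ab major that root is Bb.
So the chord is Bb-Db-Fb, a diminished triad.
With the 6 figure the chord is in first inversion; from the bass Db upward in close position it reads Db-Fb-Bb.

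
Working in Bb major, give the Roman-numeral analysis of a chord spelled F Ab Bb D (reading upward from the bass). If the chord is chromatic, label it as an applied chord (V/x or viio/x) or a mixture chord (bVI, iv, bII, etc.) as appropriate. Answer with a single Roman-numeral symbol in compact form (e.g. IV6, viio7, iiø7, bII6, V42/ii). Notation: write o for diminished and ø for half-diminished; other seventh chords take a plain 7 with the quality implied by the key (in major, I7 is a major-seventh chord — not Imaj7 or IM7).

V43/IV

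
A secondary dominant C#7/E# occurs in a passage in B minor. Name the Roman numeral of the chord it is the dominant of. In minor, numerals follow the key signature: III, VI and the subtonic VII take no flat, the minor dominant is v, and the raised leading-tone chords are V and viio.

V

The chord is a dominant seventh chord on C#.
A dominant resolves down a perfect fifth: C# → F#. In B minor, F# is scale degree 5, i.e. V.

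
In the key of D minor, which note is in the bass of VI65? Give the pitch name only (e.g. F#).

D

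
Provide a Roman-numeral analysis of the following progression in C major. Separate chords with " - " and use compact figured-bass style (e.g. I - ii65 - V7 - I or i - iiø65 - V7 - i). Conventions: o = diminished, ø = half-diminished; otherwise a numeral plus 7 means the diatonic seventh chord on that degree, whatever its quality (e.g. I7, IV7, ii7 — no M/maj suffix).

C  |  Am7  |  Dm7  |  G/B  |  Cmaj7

C: major triad on C = scale degree 1 → I.
Am7: root A is the submediant; minor seventh chord there is vi7.
Dm7: minor seventh chord on D = scale degree 2 → ii7.
G/B: root G is the dominant; major triad there is V6.
Cmaj7: major seventh chord on C = scale degree 1 → I7.

I - vi7 - ii7 - V6 - I7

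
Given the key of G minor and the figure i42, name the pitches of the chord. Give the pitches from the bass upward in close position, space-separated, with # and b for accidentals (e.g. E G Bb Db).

The numeral's case and figure indicate a minor seventh chord. In G minor its root, the first degree, is G.
Stacking thirds from G gives G-Bb-D-F.
The figured bass 42 indicates third inversion, placing the seventh (F) in the bass: F-G-Bb-D.

F G Bb D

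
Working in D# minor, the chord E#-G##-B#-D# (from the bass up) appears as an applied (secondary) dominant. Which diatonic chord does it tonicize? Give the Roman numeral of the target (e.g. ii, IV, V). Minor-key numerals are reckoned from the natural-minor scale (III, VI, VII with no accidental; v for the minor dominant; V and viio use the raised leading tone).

V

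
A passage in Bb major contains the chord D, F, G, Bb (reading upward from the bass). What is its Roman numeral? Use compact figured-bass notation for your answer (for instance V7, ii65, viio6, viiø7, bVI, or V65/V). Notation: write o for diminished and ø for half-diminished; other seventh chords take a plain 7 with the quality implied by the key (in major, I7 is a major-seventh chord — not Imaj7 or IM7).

vi43

The pitches G-Bb-D-F form a minor seventh chord rooted on G.
G is scale degree 6 in Bb major, and a minor seventh chord on that degree is written vi7.
With D in the bass the chord is in second inversion, so the figured bass is 43.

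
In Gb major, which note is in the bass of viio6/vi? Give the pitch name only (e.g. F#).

F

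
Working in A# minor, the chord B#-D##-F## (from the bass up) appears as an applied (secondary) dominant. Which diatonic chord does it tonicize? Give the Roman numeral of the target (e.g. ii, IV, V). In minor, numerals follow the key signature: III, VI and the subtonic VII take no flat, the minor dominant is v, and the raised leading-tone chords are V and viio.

The chord is a major triad on B#.
A dominant resolves down a perfect fifth: B# → E#. In A# minor, E# is scale degree 5, i.e. V.

V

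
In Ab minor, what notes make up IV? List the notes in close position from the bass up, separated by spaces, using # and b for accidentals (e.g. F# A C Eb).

Db F Ab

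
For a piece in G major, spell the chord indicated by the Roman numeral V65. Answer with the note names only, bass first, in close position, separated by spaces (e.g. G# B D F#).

F# A C D

The numeral's case and figure indicate a dominant seventh chord. In G major its root, scale degree 5, is D.
Stacking thirds from D gives D-F#-A-C.
With the 65 figure the chord is in first inversion; from the bass F# upward in close position it reads F#-A-C-D.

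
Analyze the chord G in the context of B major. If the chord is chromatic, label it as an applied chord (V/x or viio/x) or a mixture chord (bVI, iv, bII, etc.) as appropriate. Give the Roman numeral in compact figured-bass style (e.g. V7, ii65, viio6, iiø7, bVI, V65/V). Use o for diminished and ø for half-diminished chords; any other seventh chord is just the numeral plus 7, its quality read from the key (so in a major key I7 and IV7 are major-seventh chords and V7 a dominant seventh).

bVI

Stacked in thirds the chord is G-B-D: a major triad on G.
G is the lowered sixth degree of B major (diatonic 6 would be G#). This is a major triad on the lowered sixth degree, borrowed from the parallel minor.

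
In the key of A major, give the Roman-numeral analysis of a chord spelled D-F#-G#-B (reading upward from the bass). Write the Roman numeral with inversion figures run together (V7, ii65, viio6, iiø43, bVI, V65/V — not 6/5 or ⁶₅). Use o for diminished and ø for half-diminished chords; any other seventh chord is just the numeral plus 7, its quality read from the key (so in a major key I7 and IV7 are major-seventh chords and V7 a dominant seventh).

viiø43

The pitches G#-B-D-F# form a half-diminished seventh chord rooted on G#.
G# is scale degree 7 in A major, and a half-diminished seventh chord on that degree is written viiø7.
With D in the bass the chord is in second inversion, so the figured bass is 43.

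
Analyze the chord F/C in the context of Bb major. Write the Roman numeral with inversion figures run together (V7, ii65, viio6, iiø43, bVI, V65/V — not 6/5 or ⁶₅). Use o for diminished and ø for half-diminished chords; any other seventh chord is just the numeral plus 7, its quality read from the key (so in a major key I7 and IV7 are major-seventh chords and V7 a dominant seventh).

V64

The pitches F-A-C form a major triad rooted on F.
F is scale degree 5 in Bb major, and a major triad on that degree is written V.
With C in the bass the chord is in second inversion, so the figured bass is 64.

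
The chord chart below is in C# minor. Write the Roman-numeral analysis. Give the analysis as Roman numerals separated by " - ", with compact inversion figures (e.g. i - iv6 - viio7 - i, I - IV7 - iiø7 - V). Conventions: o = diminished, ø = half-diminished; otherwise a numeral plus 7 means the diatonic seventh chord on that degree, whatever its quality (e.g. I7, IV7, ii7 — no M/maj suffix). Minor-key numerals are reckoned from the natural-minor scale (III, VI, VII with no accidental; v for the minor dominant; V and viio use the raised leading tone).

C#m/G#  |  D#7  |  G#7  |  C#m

i64 - V7/V - V7 - i

C#m/G#: minor triad on C# = scale degree 1 → i64.
D#7: a dominant seventh chord on D#, the applied dominant of V → V7/V.
G#7: dominant seventh chord on G# = scale degree 5 → V7.
C#m: minor triad on C# = scale degree 1 → i.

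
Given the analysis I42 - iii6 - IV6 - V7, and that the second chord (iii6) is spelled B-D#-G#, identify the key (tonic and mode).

E major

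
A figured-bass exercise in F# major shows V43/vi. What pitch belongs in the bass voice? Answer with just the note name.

E#

The applied chord V43/vi is rooted on A#: A#-C##-E#-G#.
The figure 43 means second inversion — the fifth is in the bass.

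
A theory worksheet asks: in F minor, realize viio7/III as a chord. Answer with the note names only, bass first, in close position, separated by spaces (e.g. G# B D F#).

viio7/III is a secondary leading-tone chord. The target III is Ab in F minor; the applied chord is rooted a semitone below, on G.
Building a fully diminished seventh chord on G gives G-Bb-Db-Fb.

G Bb Db Fb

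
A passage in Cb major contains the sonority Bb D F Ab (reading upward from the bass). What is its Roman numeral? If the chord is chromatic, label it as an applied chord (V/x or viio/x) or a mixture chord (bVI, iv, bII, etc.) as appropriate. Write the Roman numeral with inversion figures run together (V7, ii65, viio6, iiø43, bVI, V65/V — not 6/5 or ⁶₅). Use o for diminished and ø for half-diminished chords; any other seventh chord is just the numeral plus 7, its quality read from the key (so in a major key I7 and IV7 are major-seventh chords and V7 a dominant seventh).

The pitches Bb-D-F-Ab form a dominant seventh chord rooted on Bb.
Bb is not a diatonic chord root with this quality in Cb major, but it lies a perfect fifth above Eb (iii), so the chord functions as an applied dominant of iii.

V7/iii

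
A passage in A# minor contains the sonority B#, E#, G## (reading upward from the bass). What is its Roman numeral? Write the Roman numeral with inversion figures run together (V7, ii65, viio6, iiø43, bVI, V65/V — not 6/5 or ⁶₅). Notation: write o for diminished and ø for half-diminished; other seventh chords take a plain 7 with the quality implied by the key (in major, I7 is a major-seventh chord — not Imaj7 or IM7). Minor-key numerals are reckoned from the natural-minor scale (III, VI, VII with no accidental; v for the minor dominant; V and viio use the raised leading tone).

V64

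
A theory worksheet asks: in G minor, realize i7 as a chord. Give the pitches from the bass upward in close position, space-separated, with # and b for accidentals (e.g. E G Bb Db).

The numeral's case and figure indicate a minor seventh chord. In G minor its root, the tonic, is G.
Stacking thirds from G gives G-Bb-D-F.

G Bb D F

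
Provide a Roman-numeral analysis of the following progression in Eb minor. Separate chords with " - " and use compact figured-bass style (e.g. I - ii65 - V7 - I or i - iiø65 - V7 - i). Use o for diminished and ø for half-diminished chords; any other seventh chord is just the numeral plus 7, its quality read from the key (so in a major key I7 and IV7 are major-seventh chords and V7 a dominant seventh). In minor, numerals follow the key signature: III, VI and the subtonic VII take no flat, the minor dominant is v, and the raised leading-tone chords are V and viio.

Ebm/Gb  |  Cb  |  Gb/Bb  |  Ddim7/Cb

Ebm/Gb: root Eb is the tonic; minor triad there is i6.
Cb: root Cb is the submediant; major triad there is VI.
Gb/Bb: root Gb is the mediant; major triad there is III6.
Ddim7/Cb: root D is the leading tone; fully diminished seventh chord there is viio42.

i6 - VI - III6 - viio42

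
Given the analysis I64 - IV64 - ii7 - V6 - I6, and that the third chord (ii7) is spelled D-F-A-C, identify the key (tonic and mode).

C major

The anchor chord is a minor seventh chord on D, labeled ii7.
If D is scale degree 2 and the mode makes that degree carry a minor seventh chord, the tonic is C and the mode is major.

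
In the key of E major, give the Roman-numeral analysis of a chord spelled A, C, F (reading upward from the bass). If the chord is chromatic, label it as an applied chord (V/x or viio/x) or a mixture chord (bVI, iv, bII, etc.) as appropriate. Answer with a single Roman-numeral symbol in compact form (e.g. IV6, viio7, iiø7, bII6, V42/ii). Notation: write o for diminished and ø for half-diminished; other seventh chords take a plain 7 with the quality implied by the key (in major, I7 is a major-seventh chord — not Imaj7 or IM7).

bII6

Stacked in thirds the chord is F-A-C: a major triad on F.
F is the lowered second degree of E major (diatonic 2 would be F#). This is the Neapolitan sixth — a major triad on the lowered second degree, here in its customary first inversion.
With A in the bass the chord is in first inversion, so the figured bass is 6.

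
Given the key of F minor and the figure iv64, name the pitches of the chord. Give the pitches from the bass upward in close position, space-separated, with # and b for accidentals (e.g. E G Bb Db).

F Bb Db

The numeral's case and figure indicate a minor triad. In F minor its root, scale degree 4, is Bb.
That chord is spelled Bb-Db-F.
The figured bass 64 indicates second inversion, placing the fifth (F) in the bass: F-Bb-Db.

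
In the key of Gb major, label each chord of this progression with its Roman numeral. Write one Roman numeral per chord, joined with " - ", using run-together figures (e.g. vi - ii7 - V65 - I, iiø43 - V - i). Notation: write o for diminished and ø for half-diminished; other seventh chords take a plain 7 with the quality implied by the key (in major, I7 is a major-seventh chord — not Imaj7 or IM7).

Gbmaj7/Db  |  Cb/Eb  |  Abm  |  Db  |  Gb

I43 - IV6 - ii - V - I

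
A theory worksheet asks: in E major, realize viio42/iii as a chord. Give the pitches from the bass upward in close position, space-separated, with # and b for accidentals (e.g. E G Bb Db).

E F## A# C#

The slash marks an applied leading-tone chord: viio of iii. In E major, iii is G#, so the leading tone to it is F##, a half step below.
Building a fully diminished seventh chord on F## gives F##-A#-C#-E.
The figured bass 42 indicates third inversion, placing the seventh (E) in the bass: E-F##-A#-C#.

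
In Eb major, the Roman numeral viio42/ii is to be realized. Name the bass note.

The applied chord viio42/ii is rooted on E: E-G-Bb-Db.
The figure 42 means third inversion — the seventh is in the bass.

Db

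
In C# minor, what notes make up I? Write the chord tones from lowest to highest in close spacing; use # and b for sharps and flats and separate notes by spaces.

C# E# G#

Scale degree 1 in C# minor is C#; here the chord built on it is altered to a major triad. I is the major tonic (Picardy third), borrowed from the parallel major.
So the chord is C#-E#-G#, a major triad.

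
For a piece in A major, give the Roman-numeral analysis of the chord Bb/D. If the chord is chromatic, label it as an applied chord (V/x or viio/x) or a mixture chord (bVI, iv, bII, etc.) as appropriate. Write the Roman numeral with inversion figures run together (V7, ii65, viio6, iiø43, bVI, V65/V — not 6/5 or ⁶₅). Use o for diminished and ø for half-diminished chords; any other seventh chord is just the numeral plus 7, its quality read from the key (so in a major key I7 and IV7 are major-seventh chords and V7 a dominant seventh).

bII6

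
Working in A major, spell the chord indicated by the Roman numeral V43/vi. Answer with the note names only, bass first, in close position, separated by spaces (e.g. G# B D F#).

The slash means an applied dominant: we want the dominant of vi. In A major, vi is F# minor, and its dominant is built on C#.
Building a dominant seventh chord on C# gives C#-E#-G#-B.
With the 43 figure the chord is in second inversion; from the bass G# upward in close position it reads G#-B-C#-E#.

G# B C# E#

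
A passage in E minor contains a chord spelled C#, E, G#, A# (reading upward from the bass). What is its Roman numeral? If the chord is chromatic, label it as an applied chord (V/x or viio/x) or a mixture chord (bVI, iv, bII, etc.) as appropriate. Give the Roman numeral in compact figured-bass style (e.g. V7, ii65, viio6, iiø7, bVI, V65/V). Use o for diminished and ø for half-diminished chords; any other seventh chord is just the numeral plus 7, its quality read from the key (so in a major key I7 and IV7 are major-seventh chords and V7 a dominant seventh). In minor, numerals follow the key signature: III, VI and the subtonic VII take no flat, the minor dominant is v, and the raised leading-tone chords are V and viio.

viiø65/V

Stacked in thirds the chord is A#-C#-E-G#: a half-diminished seventh chord on A#.
A# sits a half step below B (V in E minor); a diminished chord there is the applied leading-tone chord of V.
With C# in the bass the chord is in first inversion, so the figured bass is 65.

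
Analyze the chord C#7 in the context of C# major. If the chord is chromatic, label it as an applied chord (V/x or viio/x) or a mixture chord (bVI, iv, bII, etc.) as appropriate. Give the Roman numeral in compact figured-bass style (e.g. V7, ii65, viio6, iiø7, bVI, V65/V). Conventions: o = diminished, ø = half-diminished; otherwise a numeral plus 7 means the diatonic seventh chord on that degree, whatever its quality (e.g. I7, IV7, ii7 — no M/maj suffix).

V7/IV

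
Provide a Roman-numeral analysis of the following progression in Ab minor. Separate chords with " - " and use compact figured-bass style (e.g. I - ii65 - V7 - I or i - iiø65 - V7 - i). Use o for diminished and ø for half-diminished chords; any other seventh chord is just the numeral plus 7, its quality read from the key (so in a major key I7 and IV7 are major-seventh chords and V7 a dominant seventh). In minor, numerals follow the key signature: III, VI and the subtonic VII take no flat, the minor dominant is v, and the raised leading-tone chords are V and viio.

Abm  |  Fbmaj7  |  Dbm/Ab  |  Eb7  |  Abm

Abm: minor triad on Ab = scale degree 1 → i.
Fbmaj7: root Fb is the submediant; major seventh chord there is VI7.
Dbm/Ab: root Db is the subdominant; minor triad there is iv64.
Eb7: root Eb is the dominant; dominant seventh chord there is V7.
Abm: root Ab is the tonic; minor triad there is i.

i - VI7 - iv64 - V7 - i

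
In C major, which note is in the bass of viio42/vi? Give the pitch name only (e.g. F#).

F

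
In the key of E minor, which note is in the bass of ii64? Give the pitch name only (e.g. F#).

ii in E minor has root F#; the chord is F#-A-C#.
The figure 64 means second inversion — the fifth is in the bass.

C#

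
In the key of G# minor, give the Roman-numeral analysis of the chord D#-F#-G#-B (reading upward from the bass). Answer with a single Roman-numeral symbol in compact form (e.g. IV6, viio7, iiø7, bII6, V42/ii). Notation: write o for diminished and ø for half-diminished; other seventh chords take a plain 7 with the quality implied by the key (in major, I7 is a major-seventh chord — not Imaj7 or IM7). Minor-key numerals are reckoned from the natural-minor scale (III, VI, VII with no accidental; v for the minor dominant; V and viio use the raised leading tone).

i43

Stacked in thirds the chord is G#-B-D#-F#: a minor seventh chord on G#.
G# is scale degree 1 in G# minor, and a minor seventh chord on that degree is written i7.
With D# in the bass the chord is in second inversion, so the figured bass is 43.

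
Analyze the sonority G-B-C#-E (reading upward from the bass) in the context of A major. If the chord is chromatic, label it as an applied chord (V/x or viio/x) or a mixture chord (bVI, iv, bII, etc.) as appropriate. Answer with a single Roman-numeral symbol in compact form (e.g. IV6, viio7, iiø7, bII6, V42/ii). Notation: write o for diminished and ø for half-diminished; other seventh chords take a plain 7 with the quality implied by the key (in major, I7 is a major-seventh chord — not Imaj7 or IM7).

The pitches C#-E-G-B form a half-diminished seventh chord rooted on C#.
C# sits a half step below D (IV in A major); a diminished chord there is the applied leading-tone chord of IV.
With G in the bass the chord is in second inversion, so the figured bass is 43.

viiø43/IV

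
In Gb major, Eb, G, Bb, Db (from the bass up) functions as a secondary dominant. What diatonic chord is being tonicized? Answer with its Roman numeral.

ii

The chord is a dominant seventh chord on Eb.
A dominant resolves down a perfect fifth: Eb → Ab. In Gb major, Ab is scale degree 2, i.e. ii.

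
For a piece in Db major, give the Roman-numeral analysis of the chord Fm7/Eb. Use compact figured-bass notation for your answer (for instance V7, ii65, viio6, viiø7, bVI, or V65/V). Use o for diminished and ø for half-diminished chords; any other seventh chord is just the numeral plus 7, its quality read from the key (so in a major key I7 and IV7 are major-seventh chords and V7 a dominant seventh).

iii42

Stacked in thirds the chord is F-Ab-C-Eb: a minor seventh chord on F.
F is scale degree 3 in Db major, and a minor seventh chord on that degree is written iii7.
With Eb in the bass the chord is in third inversion, so the figured bass is 42.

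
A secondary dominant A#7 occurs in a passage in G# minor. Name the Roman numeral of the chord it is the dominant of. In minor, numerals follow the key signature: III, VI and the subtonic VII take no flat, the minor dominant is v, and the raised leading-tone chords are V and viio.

V

The chord is a dominant seventh chord on A#.
A dominant resolves down a perfect fifth: A# → D#. In G# minor, D# is scale degree 5, i.e. V.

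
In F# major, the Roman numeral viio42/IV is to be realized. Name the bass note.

G

The applied chord viio42/IV is rooted on A#: A#-C#-E-G.
The figure 42 means third inversion — the seventh is in the bass.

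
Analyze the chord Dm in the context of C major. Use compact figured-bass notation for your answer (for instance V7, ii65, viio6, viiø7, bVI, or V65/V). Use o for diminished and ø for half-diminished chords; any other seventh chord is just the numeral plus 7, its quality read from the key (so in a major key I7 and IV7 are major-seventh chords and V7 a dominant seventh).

ii

Stacked in thirds the chord is D-F-A: a minor triad on D.
In C major, D is the supertonic; the diatonic minor triad there is ii.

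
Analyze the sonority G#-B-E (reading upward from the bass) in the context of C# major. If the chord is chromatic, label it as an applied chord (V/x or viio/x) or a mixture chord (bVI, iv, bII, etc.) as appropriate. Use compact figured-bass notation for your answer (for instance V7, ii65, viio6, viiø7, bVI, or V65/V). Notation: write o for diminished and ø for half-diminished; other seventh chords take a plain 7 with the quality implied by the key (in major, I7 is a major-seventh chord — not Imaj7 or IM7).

bIII6

Stacked in thirds the chord is E-G#-B: a major triad on E.
E is the lowered third degree of C# major (diatonic 3 would be E#). This is a major triad on the lowered third degree, borrowed from the parallel minor.
With G# in the bass the chord is in first inversion, so the figured bass is 6.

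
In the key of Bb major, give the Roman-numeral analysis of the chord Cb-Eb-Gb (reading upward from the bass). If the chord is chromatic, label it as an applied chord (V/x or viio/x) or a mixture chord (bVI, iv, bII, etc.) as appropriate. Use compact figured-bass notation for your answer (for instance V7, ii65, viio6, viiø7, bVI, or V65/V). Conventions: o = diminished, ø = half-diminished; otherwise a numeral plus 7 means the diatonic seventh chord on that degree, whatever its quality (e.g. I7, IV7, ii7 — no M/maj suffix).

The pitches Cb-Eb-Gb form a major triad rooted on Cb.
Cb is the lowered second degree of Bb major (diatonic 2 would be C). This is the Neapolitan chord — a major triad on the lowered second degree.

bII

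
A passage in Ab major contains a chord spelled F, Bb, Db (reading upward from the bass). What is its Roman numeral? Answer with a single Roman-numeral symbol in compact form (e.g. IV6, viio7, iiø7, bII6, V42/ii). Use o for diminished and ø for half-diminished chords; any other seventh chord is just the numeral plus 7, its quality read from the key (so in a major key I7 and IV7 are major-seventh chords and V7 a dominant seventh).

Stacked in thirds the chord is Bb-Db-F: a minor triad on Bb.
In Ab major, Bb is the supertonic; the diatonic minor triad there is ii.
With F in the bass the chord is in second inversion, so the figured bass is 64.

ii64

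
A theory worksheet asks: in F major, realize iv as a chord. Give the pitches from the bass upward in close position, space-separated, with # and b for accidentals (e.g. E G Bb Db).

Bb Db F

Scale degree 4 in F major is Bb; here the chord built on it is altered to a minor triad. iv is the minor subdominant, borrowed from the parallel minor.
So the chord is Bb-Db-F, a minor triad.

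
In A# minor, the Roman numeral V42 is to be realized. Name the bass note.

D#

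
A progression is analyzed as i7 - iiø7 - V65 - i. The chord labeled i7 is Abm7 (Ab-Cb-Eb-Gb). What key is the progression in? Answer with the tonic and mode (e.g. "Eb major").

Ab minor

The anchor chord is a minor seventh chord on Ab, labeled i7.
If Ab is scale degree 1 and the mode makes that degree carry a minor seventh chord, the tonic is Ab and the mode is minor.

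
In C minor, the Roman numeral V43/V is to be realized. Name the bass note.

The applied chord V43/V is rooted on D: D-F#-A-C.
The figure 43 means second inversion — the fifth is in the bass.

A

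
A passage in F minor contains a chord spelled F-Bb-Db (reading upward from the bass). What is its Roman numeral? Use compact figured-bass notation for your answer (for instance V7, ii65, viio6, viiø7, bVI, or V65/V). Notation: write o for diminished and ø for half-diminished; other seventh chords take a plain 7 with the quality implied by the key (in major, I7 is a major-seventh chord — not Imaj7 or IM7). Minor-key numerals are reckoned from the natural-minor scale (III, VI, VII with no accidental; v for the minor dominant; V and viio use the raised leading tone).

iv64

Stacked in thirds the chord is Bb-Db-F: a minor triad on Bb.
In F minor, Bb is the subdominant; the diatonic minor triad there is iv.
With F in the bass the chord is in second inversion, so the figured bass is 64.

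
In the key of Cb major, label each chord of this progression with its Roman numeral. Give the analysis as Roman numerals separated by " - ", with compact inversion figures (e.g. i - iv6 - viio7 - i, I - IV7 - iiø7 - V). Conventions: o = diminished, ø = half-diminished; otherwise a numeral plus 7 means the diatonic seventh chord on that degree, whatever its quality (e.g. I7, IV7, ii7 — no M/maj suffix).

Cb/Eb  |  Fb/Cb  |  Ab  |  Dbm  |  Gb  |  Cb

Cb/Eb: major triad on Cb = scale degree 1 → I6.
Fb/Cb: major triad on Fb = scale degree 4 → IV64.
Ab: chromatic; Ab is V of ii, so V/ii.
Dbm has root Db, degree 2 in Cb major, so ii.
Gb has root Gb, degree 5 in Cb major, so V.
Cb: major triad on Cb = scale degree 1 → I.

I6 - IV64 - V/ii - ii - V - I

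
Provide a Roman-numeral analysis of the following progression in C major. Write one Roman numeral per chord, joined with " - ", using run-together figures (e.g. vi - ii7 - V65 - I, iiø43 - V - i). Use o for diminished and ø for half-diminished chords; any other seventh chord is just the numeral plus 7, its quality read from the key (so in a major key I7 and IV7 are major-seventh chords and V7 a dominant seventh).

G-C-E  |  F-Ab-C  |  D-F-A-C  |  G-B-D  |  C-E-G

G-C-E has root C, degree 1 in C major, so I64.
F-Ab-C: minor triad on F — chromatic; iv (borrowed from the parallel minor).
D-F-A-C has root D, degree 2 in C major, so ii7.
G-B-D: root G is the dominant; major triad there is V.
C-E-G: root C is the tonic; major triad there is I.

I64 - iv - ii7 - V - I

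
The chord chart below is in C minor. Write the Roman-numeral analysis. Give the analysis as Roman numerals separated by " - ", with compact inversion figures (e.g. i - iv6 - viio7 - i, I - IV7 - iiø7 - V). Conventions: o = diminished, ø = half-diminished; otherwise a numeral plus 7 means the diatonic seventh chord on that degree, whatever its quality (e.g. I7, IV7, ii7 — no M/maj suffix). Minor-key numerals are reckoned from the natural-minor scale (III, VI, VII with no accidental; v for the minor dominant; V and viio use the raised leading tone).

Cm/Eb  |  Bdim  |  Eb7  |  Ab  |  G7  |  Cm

Cm/Eb: root C is the tonic; minor triad there is i6.
Bdim: diminished triad on B = scale degree 7 → viio.
Eb7: a dominant seventh chord on Eb, the applied dominant of VI → V7/VI.
Ab: major triad on Ab = scale degree 6 → VI.
G7 has root G, degree 5 in C minor, so V7.
Cm: minor triad on C = scale degree 1 → i.

i6 - viio - V7/VI - VI - V7 - i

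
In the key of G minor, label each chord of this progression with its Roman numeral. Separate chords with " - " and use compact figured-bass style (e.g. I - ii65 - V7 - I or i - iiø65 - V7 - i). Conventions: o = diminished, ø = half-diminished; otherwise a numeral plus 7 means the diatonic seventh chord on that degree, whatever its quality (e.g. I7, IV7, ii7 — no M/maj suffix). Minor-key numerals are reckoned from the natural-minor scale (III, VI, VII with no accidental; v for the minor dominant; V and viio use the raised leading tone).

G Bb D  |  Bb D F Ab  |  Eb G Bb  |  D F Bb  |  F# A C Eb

i - V7/VI - VI - III6 - viio7

G-Bb-D: root G is the tonic; minor triad there is i.
Bb-D-F-Ab: a dominant seventh chord on Bb, the applied dominant of VI → V7/VI.
Eb-G-Bb has root Eb, degree 6 in G minor, so VI.
D-F-Bb has root Bb, degree 3 in G minor, so III6.
F#-A-C-Eb: fully diminished seventh chord on F# = scale degree 7 → viio7.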